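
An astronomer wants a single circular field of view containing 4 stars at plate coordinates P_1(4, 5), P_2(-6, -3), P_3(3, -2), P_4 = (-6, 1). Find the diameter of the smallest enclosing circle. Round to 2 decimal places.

The farthest pair is P_1–P_2 with squared distance 164. The circle on this segment as diameter has centre (-1, 1) and r² = 164/4 = 41.
Check P_3: distance² to centre = 25 ≤ 41, so it lies inside.
All remaining points lie in this disk, and no smaller disk contains both endpoints, so this is the minimum enclosing circle.
Diameter = 2r = 2√41 ≈ 12.81.

12.81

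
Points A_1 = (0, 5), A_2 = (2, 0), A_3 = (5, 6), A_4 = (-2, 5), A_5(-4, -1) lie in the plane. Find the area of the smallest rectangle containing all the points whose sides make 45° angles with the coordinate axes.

In coordinates u = x + y, v = x − y the rectangle is axis-aligned; the map (x,y)→(u,v) scales areas by 2.
u-values: 5, 2, 11, 3, -5; range = 11 − (-5) = 16.
v-values: -5, 2, -1, -7, -3; range = 2 − (-7) = 9.
Area = (16 × 9) / 2 = 72.

72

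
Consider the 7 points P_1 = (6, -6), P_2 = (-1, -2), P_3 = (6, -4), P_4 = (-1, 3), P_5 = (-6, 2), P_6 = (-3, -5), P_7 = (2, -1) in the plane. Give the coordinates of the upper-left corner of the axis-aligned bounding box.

(-6, 3)

x-range [-6, 6], y-range [-6, 3].
The upper-left corner is (-6, 3).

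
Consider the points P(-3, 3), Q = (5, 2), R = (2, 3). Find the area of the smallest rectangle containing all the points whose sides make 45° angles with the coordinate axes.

31.5

In coordinates u = x + y, v = x − y the rectangle is axis-aligned; the map (x,y)→(u,v) scales areas by 2.
u-values: 0, 7, 5; range = 7 − 0 = 7.
v-values: -6, 3, -1; range = 3 − (-6) = 9.
Area = (7 × 9) / 2 = 31.5.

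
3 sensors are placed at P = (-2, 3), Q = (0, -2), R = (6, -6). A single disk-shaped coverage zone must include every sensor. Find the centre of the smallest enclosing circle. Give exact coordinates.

(2, -1.5)

Side lengths²: PQ² = 29, PR² = 145, QR² = 52.
Since PR² = 145 ≥ 52 + 29 = 81, the angle opposite PR is not acute, so the smallest enclosing circle has PR as diameter.
Centre = midpoint of PR = (2, -1.5), r² = 145/4 = 36.25.
Centre = (2, -1.5).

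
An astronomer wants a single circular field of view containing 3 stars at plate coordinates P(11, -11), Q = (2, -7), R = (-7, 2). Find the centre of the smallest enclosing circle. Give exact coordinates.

(2, -4.5)

Side lengths²: PQ² = 97, PR² = 493, QR² = 162.
Since PR² = 493 ≥ 162 + 97 = 259, the angle opposite PR is not acute, so the smallest enclosing circle has PR as diameter.
Centre = midpoint of PR = (2, -4.5), r² = 493/4 = 123.25.
Centre = (2, -4.5).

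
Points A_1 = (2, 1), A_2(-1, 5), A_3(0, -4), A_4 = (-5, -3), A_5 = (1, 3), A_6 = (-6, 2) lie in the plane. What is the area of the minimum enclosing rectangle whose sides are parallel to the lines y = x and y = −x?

72

In coordinates u = x + y, v = x − y the rectangle is axis-aligned; the map (x,y)→(u,v) scales areas by 2.
u-values: 3, 4, -4, -8, 4, -4; range = 4 − (-8) = 12.
v-values: 1, -6, 4, -2, -2, -8; range = 4 − (-8) = 12.
Area = (12 × 12) / 2 = 72.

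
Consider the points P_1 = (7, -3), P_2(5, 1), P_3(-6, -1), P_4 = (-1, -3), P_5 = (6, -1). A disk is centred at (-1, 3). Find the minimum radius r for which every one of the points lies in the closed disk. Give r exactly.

The required radius is the distance from (-1, 3) to the farthest point.
Squared distances: 100, 40, 41, 36, 65.
Maximum is 100, attained at P_1.
r = √100 = 10.

10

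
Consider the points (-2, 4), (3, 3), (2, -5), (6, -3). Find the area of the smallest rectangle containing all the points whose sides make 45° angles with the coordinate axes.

67.5

In coordinates u = x + y, v = x − y the rectangle is axis-aligned; the map (x,y)→(u,v) scales areas by 2.
u-values: 2, 6, -3, 3; range = 6 − (-3) = 9.
v-values: -6, 0, 7, 9; range = 9 − (-6) = 15.
Area = (9 × 15) / 2 = 67.5.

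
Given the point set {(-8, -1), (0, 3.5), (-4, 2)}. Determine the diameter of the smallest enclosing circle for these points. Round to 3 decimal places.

Call the three points A, B, C in the order given.
Side lengths²: AB² = 84.25, AC² = 25, BC² = 18.25.
Since AB² = 84.25 ≥ 25 + 18.25 = 43.25, the angle opposite AB is not acute, so the smallest enclosing circle has AB as diameter.
Centre = midpoint of AB = (-4, 1.25), r² = 84.25/4 = 21.0625.
Diameter = 2r = 2√(21.0625) ≈ 9.179.

9.179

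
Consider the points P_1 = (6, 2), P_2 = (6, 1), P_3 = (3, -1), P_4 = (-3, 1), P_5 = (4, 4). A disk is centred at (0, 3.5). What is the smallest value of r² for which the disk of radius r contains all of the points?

The required radius is the distance from (0, 3.5) to the farthest point.
Squared distances: 38.25, 42.25, 29.25, 15.25, 16.25.
Maximum is 42.25, attained at P_2.

42.25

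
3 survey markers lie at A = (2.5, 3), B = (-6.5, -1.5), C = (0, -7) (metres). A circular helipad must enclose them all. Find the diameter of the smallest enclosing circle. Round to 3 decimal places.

11.215

Side lengths²: AB² = 101.25, AC² = 106.25, BC² = 72.5.
Since AC² = 106.25 < 101.25 + 72.5 = 173.75, the triangle is acute, so the smallest enclosing circle is the circumcircle.
Circumcentre = (-25/28, -41/28), r² = 12325/392.
Diameter = 2r = 2√(12325/392) ≈ 11.215.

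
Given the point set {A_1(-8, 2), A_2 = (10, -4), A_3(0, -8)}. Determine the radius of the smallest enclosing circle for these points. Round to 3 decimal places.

Side lengths²: A_1A_2² = 360, A_1A_3² = 164, A_2A_3² = 116.
Since A_1A_2² = 360 ≥ 164 + 116 = 280, the angle opposite A_1A_2 is not acute, so the smallest enclosing circle has A_1A_2 as diameter.
Centre = midpoint of A_1A_2 = (1, -1), r² = 360/4 = 90.
r = √90 ≈ 9.487.

9.487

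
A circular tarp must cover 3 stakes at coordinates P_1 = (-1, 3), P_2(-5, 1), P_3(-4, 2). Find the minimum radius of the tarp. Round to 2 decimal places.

Side lengths²: P_1P_2² = 20, P_1P_3² = 10, P_2P_3² = 2.
Since P_1P_2² = 20 ≥ 10 + 2 = 12, the angle opposite P_1P_2 is not acute, so the smallest enclosing circle has P_1P_2 as diameter.
Centre = midpoint of P_1P_2 = (-3, 2), r² = 20/4 = 5.
r = √5 ≈ 2.24.

2.24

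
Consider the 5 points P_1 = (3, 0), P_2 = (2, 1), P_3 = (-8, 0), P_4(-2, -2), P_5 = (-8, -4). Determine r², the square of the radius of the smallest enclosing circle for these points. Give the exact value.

The minimum enclosing circle of a finite set is fixed by two of the points (as a diameter) or three (as a circumcircle).
The farthest pair is P_1–P_5 with squared distance 137. The circle on this segment as diameter has centre (-2.5, -2) and r² = 137/4 = 34.25.
Check P_2: distance² to centre = 29.25 ≤ 34.25, so it lies inside.
All remaining points lie in this disk, and no smaller disk contains both endpoints, so this is the minimum enclosing circle.

34.25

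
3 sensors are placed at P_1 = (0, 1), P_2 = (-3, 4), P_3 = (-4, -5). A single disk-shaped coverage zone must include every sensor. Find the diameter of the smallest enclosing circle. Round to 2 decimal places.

Side lengths²: P_1P_2² = 18, P_1P_3² = 52, P_2P_3² = 82.
Since P_2P_3² = 82 ≥ 52 + 18 = 70, the angle opposite P_2P_3 is not acute, so the smallest enclosing circle has P_2P_3 as diameter.
Centre = midpoint of P_2P_3 = (-3.5, -0.5), r² = 82/4 = 20.5.
Diameter = 2r = 2√(20.5) ≈ 9.06.

9.06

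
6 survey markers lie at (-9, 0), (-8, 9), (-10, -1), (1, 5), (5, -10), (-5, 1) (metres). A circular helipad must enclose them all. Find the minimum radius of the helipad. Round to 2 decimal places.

11.51

By Welzl's lemma the MEC is supported by two points (diametrically opposite) or three points (on a circumcircle).
The farthest pair is (-8, 9)–(5, -10) with squared distance 530. The circle on this segment as diameter has centre (-1.5, -0.5) and r² = 530/4 = 132.5.
Check (-9, 0): distance² to centre = 56.5 ≤ 132.5, so it lies inside.
All remaining points lie in this disk, and no smaller disk contains both endpoints, so this is the minimum enclosing circle.
r = √(132.5) ≈ 11.51.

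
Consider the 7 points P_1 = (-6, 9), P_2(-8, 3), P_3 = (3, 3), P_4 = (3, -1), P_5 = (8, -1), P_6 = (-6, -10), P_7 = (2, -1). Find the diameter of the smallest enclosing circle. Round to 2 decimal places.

The minimum enclosing circle is determined by three boundary points: P_1, P_5, P_6.
Their circumcentre is (-31/14, -0.5) with r² = 10249/98.
The farthest remaining point P_2 is at distance² 4481/98 ≤ 10249/98.
Diameter = 2r = 2√(10249/98) ≈ 20.45.

20.45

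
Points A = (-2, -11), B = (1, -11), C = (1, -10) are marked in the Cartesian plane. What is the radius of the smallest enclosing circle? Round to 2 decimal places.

1.58

Side lengths²: AB² = 9, AC² = 10, BC² = 1.
Since AC² = 10 ≥ 9 + 1 = 10, the angle opposite AC is not acute, so the smallest enclosing circle has AC as diameter.
Centre = midpoint of AC = (-0.5, -10.5), r² = 10/4 = 2.5.
r = √(2.5) ≈ 1.58.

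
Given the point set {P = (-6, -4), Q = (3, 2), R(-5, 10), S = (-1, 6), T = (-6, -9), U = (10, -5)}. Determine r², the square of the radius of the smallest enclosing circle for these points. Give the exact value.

The minimum enclosing circle is determined by three boundary points: R, T, U.
Their circumcentre is (0.2, 0.2) with r² = 123.08.
The farthest remaining point P is at distance² 56.08 ≤ 123.08.

123.08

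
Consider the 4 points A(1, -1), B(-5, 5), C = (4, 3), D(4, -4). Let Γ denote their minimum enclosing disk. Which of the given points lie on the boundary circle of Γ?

B, D

The farthest pair is B–D with squared distance 162. The circle on this segment as diameter has centre (-0.5, 0.5) and r² = 162/4 = 40.5.
Check A: distance² to centre = 4.5 ≤ 40.5, so it lies inside.
All remaining points lie in this disk, and no smaller disk contains both endpoints, so this is the minimum enclosing circle.
The points at distance exactly r from the centre are B, D — 2 points.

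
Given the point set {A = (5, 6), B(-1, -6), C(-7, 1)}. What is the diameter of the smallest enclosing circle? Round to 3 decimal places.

Side lengths²: AB² = 180, AC² = 169, BC² = 85.
Since AB² = 180 < 169 + 85 = 254, the triangle is acute, so the smallest enclosing circle is the circumcircle.
Circumcentre = (1/19, 37/38), r² = 71825/1444.
Diameter = 2r = 2√(71825/1444) ≈ 14.105.

14.105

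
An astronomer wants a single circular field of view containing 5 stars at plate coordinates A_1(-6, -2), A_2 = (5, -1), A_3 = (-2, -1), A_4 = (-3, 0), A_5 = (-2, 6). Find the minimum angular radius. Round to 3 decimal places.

5.821

A smallest enclosing disk is always determined by at most three of the input points on its boundary.
The minimum enclosing circle is determined by three boundary points: A_1, A_2, A_5.
Their circumcentre is (-2/3, 1/3) with r² = 305/9.
The farthest remaining point A_4 is at distance² 50/9 ≤ 305/9.
r = √(305/9) ≈ 5.821.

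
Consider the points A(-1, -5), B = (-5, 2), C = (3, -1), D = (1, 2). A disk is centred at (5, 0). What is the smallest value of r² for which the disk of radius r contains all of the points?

104

The required radius is the distance from (5, 0) to the farthest point.
Squared distances: 61, 104, 5, 20.
Maximum is 104, attained at B.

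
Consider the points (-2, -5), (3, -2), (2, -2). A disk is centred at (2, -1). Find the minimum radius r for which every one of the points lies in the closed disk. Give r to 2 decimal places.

5.66

The required radius is the distance from (2, -1) to the farthest point.
Squared distances: 32, 2, 1.
Maximum is 32, attained at (-2, -5).
r = √32 ≈ 5.66.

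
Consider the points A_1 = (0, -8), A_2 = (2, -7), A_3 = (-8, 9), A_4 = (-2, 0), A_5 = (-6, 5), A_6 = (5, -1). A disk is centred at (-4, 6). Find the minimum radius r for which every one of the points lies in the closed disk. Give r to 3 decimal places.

14.560

The required radius is the distance from (-4, 6) to the farthest point.
Squared distances: 212, 205, 25, 40, 5, 130.
Maximum is 212, attained at A_1.
r = √212 ≈ 14.560.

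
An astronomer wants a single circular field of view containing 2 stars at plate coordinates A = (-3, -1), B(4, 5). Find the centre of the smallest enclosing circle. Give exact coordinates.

(0.5, 2)

The smallest circle enclosing two points has them as diameter endpoints.
Centre = midpoint = (0.5, 2); r² = |AB|²/4 = 85/4 = 21.25.
Centre = (0.5, 2).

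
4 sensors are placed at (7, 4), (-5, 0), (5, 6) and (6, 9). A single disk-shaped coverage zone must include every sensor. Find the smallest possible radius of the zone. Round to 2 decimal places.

7.11

By Welzl's lemma the MEC is supported by two points (diametrically opposite) or three points (on a circumcircle).
The farthest pair is (-5, 0)–(6, 9) with squared distance 202. The circle on this segment as diameter has centre (0.5, 4.5) and r² = 202/4 = 50.5.
Check (7, 4): distance² to centre = 42.5 ≤ 50.5, so it lies inside.
All remaining points lie in this disk, and no smaller disk contains both endpoints, so this is the minimum enclosing circle.
r = √(50.5) ≈ 7.11.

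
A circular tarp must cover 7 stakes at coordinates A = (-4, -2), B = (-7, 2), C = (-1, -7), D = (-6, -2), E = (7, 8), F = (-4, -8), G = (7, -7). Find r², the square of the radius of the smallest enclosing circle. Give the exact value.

94.25

By Welzl's lemma the MEC is supported by two points (diametrically opposite) or three points (on a circumcircle).
The farthest pair is E–F with squared distance 377. The circle on this segment as diameter has centre (1.5, 0) and r² = 377/4 = 94.25.
Check A: distance² to centre = 34.25 ≤ 94.25, so it lies inside.
All remaining points lie in this disk, and no smaller disk contains both endpoints, so this is the minimum enclosing circle.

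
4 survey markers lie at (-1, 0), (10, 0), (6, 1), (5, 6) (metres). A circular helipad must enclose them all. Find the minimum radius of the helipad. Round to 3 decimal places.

By Welzl's lemma the MEC is supported by two points (diametrically opposite) or three points (on a circumcircle).
The minimum enclosing circle is determined by three boundary points: (-1, 0), (10, 0), (5, 6).
Their circumcentre is (4.5, 0.5) with r² = 30.5.
The farthest remaining point (6, 1) is at distance² 2.5 ≤ 30.5.
r = √(30.5) ≈ 5.523.

5.523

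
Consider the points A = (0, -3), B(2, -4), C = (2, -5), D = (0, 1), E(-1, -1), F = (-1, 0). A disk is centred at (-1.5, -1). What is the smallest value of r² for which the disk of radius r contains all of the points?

28.25

The required radius is the distance from (-1.5, -1) to the farthest point.
Squared distances: 6.25, 21.25, 28.25, 6.25, 0.25, 1.25.
Maximum is 28.25, attained at C.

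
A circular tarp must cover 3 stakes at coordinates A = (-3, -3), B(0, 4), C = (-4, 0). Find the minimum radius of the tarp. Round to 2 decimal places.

3.81

Side lengths²: AB² = 58, AC² = 10, BC² = 32.
Since AB² = 58 ≥ 32 + 10 = 42, the angle opposite AB is not acute, so the smallest enclosing circle has AB as diameter.
Centre = midpoint of AB = (-1.5, 0.5), r² = 58/4 = 14.5.
r = √(14.5) ≈ 3.81.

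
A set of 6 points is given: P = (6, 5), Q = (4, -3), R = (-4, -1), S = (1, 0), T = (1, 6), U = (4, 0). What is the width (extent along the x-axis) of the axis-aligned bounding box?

max x = 6, min x = -4, so width = 10.

10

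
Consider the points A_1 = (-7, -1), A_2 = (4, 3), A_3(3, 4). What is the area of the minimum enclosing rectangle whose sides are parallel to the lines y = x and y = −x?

In coordinates u = x + y, v = x − y the rectangle is axis-aligned; the map (x,y)→(u,v) scales areas by 2.
u-values: -8, 7, 7; range = 7 − (-8) = 15.
v-values: -6, 1, -1; range = 1 − (-6) = 7.
Area = (15 × 7) / 2 = 52.5.

52.5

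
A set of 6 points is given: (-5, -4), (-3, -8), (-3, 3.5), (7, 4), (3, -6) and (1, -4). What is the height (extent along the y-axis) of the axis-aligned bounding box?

max y = 4, min y = -8, so height = 12.

12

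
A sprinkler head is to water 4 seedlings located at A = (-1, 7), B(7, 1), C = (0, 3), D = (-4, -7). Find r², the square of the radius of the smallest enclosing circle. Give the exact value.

37925/676

A smallest enclosing disk is always determined by at most three of the input points on its boundary.
The minimum enclosing circle is determined by three boundary points: A, B, D.
Their circumcentre is (-9/26, -6/13) with r² = 37925/676.
The farthest remaining point C is at distance² 8181/676 ≤ 37925/676.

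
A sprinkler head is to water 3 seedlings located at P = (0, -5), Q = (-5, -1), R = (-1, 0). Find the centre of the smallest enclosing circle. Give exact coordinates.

(-101/42, -121/42)

Side lengths²: PQ² = 41, PR² = 26, QR² = 17.
Since PQ² = 41 < 26 + 17 = 43, the triangle is acute, so the smallest enclosing circle is the circumcircle.
Circumcentre = (-101/42, -121/42), r² = 9061/882.
Centre = (-101/42, -121/42).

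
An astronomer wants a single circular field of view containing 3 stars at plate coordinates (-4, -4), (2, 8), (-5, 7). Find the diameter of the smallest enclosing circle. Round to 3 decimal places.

13.416

Call the three points A, B, C in the order given.
Side lengths²: AB² = 180, AC² = 122, BC² = 50.
Since AB² = 180 ≥ 122 + 50 = 172, the angle opposite AB is not acute, so the smallest enclosing circle has AB as diameter.
Centre = midpoint of AB = (-1, 2), r² = 180/4 = 45.
Diameter = 2r = 2√45 ≈ 13.416.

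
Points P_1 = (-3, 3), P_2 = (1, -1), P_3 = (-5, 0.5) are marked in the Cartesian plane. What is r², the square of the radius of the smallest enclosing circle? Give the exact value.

697/72

Side lengths²: P_1P_2² = 32, P_1P_3² = 10.25, P_2P_3² = 38.25.
Since P_2P_3² = 38.25 < 32 + 10.25 = 42.25, the triangle is acute, so the smallest enclosing circle is the circumcircle.
Circumcentre = (-23/12, 1/12), r² = 697/72.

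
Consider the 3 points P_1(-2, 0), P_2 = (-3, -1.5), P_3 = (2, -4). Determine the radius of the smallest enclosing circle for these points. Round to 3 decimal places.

Side lengths²: P_1P_2² = 3.25, P_1P_3² = 32, P_2P_3² = 31.25.
Since P_1P_3² = 32 < 31.25 + 3.25 = 34.5, the triangle is acute, so the smallest enclosing circle is the circumcircle.
Circumcentre = (-0.25, -2.25), r² = 8.125.
r = √(8.125) ≈ 2.850.

2.850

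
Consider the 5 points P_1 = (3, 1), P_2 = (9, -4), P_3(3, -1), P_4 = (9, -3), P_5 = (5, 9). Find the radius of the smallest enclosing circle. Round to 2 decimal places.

By Welzl's lemma the MEC is supported by two points (diametrically opposite) or three points (on a circumcircle).
The farthest pair is P_2–P_5 with squared distance 185. The circle on this segment as diameter has centre (7, 2.5) and r² = 185/4 = 46.25.
Check P_1: distance² to centre = 18.25 ≤ 46.25, so it lies inside.
All remaining points lie in this disk, and no smaller disk contains both endpoints, so this is the minimum enclosing circle.
r = √(46.25) ≈ 6.80.

6.80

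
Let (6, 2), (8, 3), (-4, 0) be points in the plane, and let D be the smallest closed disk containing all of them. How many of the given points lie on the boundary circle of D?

Call the three points A, B, C in the order given.
Side lengths²: AB² = 5, AC² = 104, BC² = 153.
Since BC² = 153 ≥ 104 + 5 = 109, the angle opposite BC is not acute, so the smallest enclosing circle has BC as diameter.
Centre = midpoint of BC = (2, 1.5), r² = 153/4 = 38.25.
The points at distance exactly r from the centre are (8, 3), (-4, 0) — 2 points.

2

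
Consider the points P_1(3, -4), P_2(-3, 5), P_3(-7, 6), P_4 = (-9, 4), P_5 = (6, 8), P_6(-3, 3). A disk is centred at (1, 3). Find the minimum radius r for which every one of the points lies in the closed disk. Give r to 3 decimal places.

10.050

The required radius is the distance from (1, 3) to the farthest point.
Squared distances: 53, 20, 73, 101, 50, 16.
Maximum is 101, attained at P_4.
r = √101 ≈ 10.050.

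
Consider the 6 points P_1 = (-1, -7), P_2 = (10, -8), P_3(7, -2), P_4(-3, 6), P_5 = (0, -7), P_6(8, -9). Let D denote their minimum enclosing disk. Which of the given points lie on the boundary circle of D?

The farthest pair is P_2–P_4 with squared distance 365. The circle on this segment as diameter has centre (3.5, -1) and r² = 365/4 = 91.25.
Check P_1: distance² to centre = 56.25 ≤ 91.25, so it lies inside.
All remaining points lie in this disk, and no smaller disk contains both endpoints, so this is the minimum enclosing circle.
The points at distance exactly r from the centre are P_2, P_4 — 2 points.

P_2, P_4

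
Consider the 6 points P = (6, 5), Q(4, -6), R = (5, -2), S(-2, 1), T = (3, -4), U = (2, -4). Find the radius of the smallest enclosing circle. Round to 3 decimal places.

5.762

By Welzl's lemma the MEC is supported by two points (diametrically opposite) or three points (on a circumcircle).
The minimum enclosing circle is determined by three boundary points: P, Q, S.
Their circumcentre is (3.625, -0.25) with r² = 33.203125.
The farthest remaining point U is at distance² 16.703125 ≤ 33.203125.
r = √(33.203125) ≈ 5.762.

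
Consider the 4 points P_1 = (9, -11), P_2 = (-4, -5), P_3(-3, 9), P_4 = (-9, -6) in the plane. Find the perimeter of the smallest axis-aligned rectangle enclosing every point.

Width = max x − min x = 9 − (-9) = 18.
Height = max y − min y = 9 − (-11) = 20.
Perimeter = 2(18 + 20) = 76.

76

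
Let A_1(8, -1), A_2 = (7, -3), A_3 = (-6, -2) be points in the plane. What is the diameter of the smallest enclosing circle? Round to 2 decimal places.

14.04

Side lengths²: A_1A_2² = 5, A_1A_3² = 197, A_2A_3² = 170.
Since A_1A_3² = 197 ≥ 170 + 5 = 175, the angle opposite A_1A_3 is not acute, so the smallest enclosing circle has A_1A_3 as diameter.
Centre = midpoint of A_1A_3 = (1, -1.5), r² = 197/4 = 49.25.
Diameter = 2r = 2√(49.25) ≈ 14.04.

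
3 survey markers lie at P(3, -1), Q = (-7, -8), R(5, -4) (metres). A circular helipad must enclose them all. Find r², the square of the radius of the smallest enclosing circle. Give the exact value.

9685/242

Side lengths²: PQ² = 149, PR² = 13, QR² = 160.
Since QR² = 160 < 149 + 13 = 162, the triangle is acute, so the smallest enclosing circle is the circumcircle.
Circumcentre = (-23/22, -129/22), r² = 9685/242.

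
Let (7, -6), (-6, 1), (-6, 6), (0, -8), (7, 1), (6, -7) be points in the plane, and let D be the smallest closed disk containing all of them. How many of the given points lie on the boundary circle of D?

By Welzl's lemma the MEC is supported by two points (diametrically opposite) or three points (on a circumcircle).
The minimum enclosing circle is determined by three boundary points: (7, -6), (-6, 6), (6, -7).
Their circumcentre is (0.26, -0.26) with r² = 78.3752.
The farthest remaining point (0, -8) is at distance² 59.9752 ≤ 78.3752.
The points at distance exactly r from the centre are (7, -6), (-6, 6), (6, -7) — 3 points.

3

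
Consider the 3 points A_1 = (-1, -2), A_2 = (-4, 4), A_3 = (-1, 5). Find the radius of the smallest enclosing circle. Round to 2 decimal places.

3.54

Side lengths²: A_1A_2² = 45, A_1A_3² = 49, A_2A_3² = 10.
Since A_1A_3² = 49 < 45 + 10 = 55, the triangle is acute, so the smallest enclosing circle is the circumcircle.
Circumcentre = (-1.5, 1.5), r² = 12.5.
r = √(12.5) ≈ 3.54.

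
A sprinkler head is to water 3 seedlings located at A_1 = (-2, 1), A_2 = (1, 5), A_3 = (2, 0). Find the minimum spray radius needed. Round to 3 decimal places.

2.766

Side lengths²: A_1A_2² = 25, A_1A_3² = 17, A_2A_3² = 26.
Since A_2A_3² = 26 < 25 + 17 = 42, the triangle is acute, so the smallest enclosing circle is the circumcircle.
Circumcentre = (17/38, 87/38), r² = 5525/722.
r = √(5525/722) ≈ 2.766.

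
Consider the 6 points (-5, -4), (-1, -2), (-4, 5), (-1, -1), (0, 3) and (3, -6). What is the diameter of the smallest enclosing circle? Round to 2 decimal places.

13.04

The farthest pair is (-4, 5)–(3, -6) with squared distance 170. The circle on this segment as diameter has centre (-0.5, -0.5) and r² = 170/4 = 42.5.
Check (-5, -4): distance² to centre = 32.5 ≤ 42.5, so it lies inside.
All remaining points lie in this disk, and no smaller disk contains both endpoints, so this is the minimum enclosing circle.
Diameter = 2r = 2√(42.5) ≈ 13.04.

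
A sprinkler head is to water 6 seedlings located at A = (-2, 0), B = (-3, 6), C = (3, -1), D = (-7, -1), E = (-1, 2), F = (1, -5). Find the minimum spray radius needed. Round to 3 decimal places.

5.861

A smallest enclosing disk is always determined by at most three of the input points on its boundary.
The minimum enclosing circle is determined by three boundary points: B, D, F.
Their circumcentre is (-47/36, 7/18) with r² = 44525/1296.
The farthest remaining point C is at distance² 26525/1296 ≤ 44525/1296.
r = √(44525/1296) ≈ 5.861.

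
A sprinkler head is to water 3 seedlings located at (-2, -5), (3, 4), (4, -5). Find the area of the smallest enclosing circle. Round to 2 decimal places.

Call the three points A, B, C in the order given.
Side lengths²: AB² = 106, AC² = 36, BC² = 82.
Since AB² = 106 < 82 + 36 = 118, the triangle is acute, so the smallest enclosing circle is the circumcircle.
Circumcentre = (1, -7/9), r² = 2173/81.
Area = π·r² = π·2173/81 ≈ 84.28.

84.28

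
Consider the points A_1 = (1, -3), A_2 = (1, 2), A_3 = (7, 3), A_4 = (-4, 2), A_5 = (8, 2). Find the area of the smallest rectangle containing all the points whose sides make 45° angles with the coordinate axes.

In coordinates u = x + y, v = x − y the rectangle is axis-aligned; the map (x,y)→(u,v) scales areas by 2.
u-values: -2, 3, 10, -2, 10; range = 10 − (-2) = 12.
v-values: 4, -1, 4, -6, 6; range = 6 − (-6) = 12.
Area = (12 × 12) / 2 = 72.

72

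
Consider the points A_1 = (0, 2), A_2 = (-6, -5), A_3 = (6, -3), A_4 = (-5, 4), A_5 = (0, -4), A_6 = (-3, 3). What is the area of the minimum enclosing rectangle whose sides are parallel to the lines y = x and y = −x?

In coordinates u = x + y, v = x − y the rectangle is axis-aligned; the map (x,y)→(u,v) scales areas by 2.
u-values: 2, -11, 3, -1, -4, 0; range = 3 − (-11) = 14.
v-values: -2, -1, 9, -9, 4, -6; range = 9 − (-9) = 18.
Area = (14 × 18) / 2 = 126.

126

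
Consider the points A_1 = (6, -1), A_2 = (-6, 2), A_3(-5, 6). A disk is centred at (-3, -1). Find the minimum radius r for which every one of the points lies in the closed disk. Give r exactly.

9

The required radius is the distance from (-3, -1) to the farthest point.
Squared distances: 81, 18, 53.
Maximum is 81, attained at A_1.
r = √81 = 9.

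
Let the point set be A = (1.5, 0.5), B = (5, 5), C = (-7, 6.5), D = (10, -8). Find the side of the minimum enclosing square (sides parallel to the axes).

17

The bounding box has width 17 and height 14.5.
An axis-aligned square enclosing the set must have side ≥ max(width, height).
So the minimum side is max(17, 14.5) = 17.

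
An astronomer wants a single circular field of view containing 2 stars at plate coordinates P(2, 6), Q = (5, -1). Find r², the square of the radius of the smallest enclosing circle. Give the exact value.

14.5

The smallest circle enclosing two points has them as diameter endpoints.
Centre = midpoint = (3.5, 2.5); r² = |PQ|²/4 = 58/4 = 14.5.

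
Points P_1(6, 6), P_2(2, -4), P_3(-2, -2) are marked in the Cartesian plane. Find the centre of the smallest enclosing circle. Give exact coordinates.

(7/3, 5/3)

Side lengths²: P_1P_2² = 116, P_1P_3² = 128, P_2P_3² = 20.
Since P_1P_3² = 128 < 116 + 20 = 136, the triangle is acute, so the smallest enclosing circle is the circumcircle.
Circumcentre = (7/3, 5/3), r² = 290/9.
Centre = (7/3, 5/3).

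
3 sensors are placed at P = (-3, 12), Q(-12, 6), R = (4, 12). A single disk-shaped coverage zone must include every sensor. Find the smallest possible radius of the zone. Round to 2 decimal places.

Side lengths²: PQ² = 117, PR² = 49, QR² = 292.
Since QR² = 292 ≥ 117 + 49 = 166, the angle opposite QR is not acute, so the smallest enclosing circle has QR as diameter.
Centre = midpoint of QR = (-4, 9), r² = 292/4 = 73.
r = √73 ≈ 8.54.

8.54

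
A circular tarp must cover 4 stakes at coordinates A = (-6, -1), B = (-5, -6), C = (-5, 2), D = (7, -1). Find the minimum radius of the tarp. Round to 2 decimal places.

The minimum enclosing circle of a finite set is fixed by two of the points (as a diameter) or three (as a circumcircle).
The minimum enclosing circle is determined by three boundary points: B, C, D.
Their circumcentre is (0.375, -2) with r² = 44.890625.
The farthest remaining point A is at distance² 41.640625 ≤ 44.890625.
r = √(44.890625) ≈ 6.70.

6.70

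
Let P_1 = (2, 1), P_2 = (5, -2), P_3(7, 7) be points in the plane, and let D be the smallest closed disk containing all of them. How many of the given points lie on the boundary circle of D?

2

Side lengths²: P_1P_2² = 18, P_1P_3² = 61, P_2P_3² = 85.
Since P_2P_3² = 85 ≥ 61 + 18 = 79, the angle opposite P_2P_3 is not acute, so the smallest enclosing circle has P_2P_3 as diameter.
Centre = midpoint of P_2P_3 = (6, 2.5), r² = 85/4 = 21.25.
The points at distance exactly r from the centre are P_2, P_3 — 2 points.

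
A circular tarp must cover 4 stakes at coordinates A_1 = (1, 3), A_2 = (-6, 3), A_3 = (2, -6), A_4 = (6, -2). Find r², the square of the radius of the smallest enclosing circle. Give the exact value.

24505/578

By Welzl's lemma the MEC is supported by two points (diametrically opposite) or three points (on a circumcircle).
The minimum enclosing circle is determined by three boundary points: A_2, A_3, A_4.
Their circumcentre is (-5/34, 5/34) with r² = 24505/578.
The farthest remaining point A_1 is at distance² 5465/578 ≤ 24505/578.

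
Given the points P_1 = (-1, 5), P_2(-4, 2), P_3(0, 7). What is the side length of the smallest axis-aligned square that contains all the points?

The bounding box has width 4 and height 5.
An axis-aligned square enclosing the set must have side ≥ max(width, height).
So the minimum side is max(4, 5) = 5.

5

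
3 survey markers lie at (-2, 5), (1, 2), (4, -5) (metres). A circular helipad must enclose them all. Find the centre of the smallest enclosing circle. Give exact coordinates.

(1, 0)

Call the three points A, B, C in the order given.
Side lengths²: AB² = 18, AC² = 136, BC² = 58.
Since AC² = 136 ≥ 58 + 18 = 76, the angle opposite AC is not acute, so the smallest enclosing circle has AC as diameter.
Centre = midpoint of AC = (1, 0), r² = 136/4 = 34.
Centre = (1, 0).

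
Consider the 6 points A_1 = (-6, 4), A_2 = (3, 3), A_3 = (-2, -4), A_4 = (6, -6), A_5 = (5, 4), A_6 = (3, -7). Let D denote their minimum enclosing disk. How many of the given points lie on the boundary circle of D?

2

By Welzl's lemma the MEC is supported by two points (diametrically opposite) or three points (on a circumcircle).
The farthest pair is A_1–A_4 with squared distance 244. The circle on this segment as diameter has centre (0, -1) and r² = 244/4 = 61.
Check A_2: distance² to centre = 25 ≤ 61, so it lies inside.
All remaining points lie in this disk, and no smaller disk contains both endpoints, so this is the minimum enclosing circle.
The points at distance exactly r from the centre are A_1, A_4 — 2 points.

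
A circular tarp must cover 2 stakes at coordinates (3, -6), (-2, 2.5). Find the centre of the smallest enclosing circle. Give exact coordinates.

(0.5, -1.75)

The smallest circle enclosing two points has them as diameter endpoints.
Centre = midpoint = (0.5, -1.75); r² = |(3, -6)−(-2, 2.5)|²/4 = 97.25/4 = 24.3125.
Centre = (0.5, -1.75).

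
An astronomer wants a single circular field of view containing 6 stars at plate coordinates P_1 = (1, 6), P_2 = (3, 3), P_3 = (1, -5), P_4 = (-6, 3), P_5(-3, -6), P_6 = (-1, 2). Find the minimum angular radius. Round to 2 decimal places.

By Welzl's lemma the MEC is supported by two points (diametrically opposite) or three points (on a circumcircle).
The farthest pair is P_1–P_5 with squared distance 160. The circle on this segment as diameter has centre (-1, 0) and r² = 160/4 = 40.
Check P_2: distance² to centre = 25 ≤ 40, so it lies inside.
All remaining points lie in this disk, and no smaller disk contains both endpoints, so this is the minimum enclosing circle.
r = √40 ≈ 6.32.

6.32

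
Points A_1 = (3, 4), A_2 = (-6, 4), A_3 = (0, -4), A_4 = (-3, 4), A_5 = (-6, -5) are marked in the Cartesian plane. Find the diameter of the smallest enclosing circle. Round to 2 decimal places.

12.73

The farthest pair is A_1–A_5 with squared distance 162. The circle on this segment as diameter has centre (-1.5, -0.5) and r² = 162/4 = 40.5.
Check A_2: distance² to centre = 40.5 ≤ 40.5, so it lies inside.
All remaining points lie in this disk, and no smaller disk contains both endpoints, so this is the minimum enclosing circle.
Diameter = 2r = 2√(40.5) ≈ 12.73.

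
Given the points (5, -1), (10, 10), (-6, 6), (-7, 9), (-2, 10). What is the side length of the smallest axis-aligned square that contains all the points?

The bounding box has width 17 and height 11.
An axis-aligned square enclosing the set must have side ≥ max(width, height).
So the minimum side is max(17, 11) = 17.

17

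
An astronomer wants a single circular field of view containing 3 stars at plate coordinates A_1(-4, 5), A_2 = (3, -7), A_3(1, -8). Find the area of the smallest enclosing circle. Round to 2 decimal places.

Side lengths²: A_1A_2² = 193, A_1A_3² = 194, A_2A_3² = 5.
Since A_1A_3² = 194 < 193 + 5 = 198, the triangle is acute, so the smallest enclosing circle is the circumcircle.
Circumcentre = (-67/62, -83/62), r² = 93605/1922.
Area = π·r² = π·93605/1922 ≈ 153.00.

153.00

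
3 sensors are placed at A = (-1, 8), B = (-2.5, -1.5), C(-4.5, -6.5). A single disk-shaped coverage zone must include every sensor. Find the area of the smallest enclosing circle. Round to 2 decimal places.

174.75

Side lengths²: AB² = 92.5, AC² = 222.5, BC² = 29.
Since AC² = 222.5 ≥ 92.5 + 29 = 121.5, the angle opposite AC is not acute, so the smallest enclosing circle has AC as diameter.
Centre = midpoint of AC = (-2.75, 0.75), r² = 222.5/4 = 55.625.
Area = π·r² = π·55.625 ≈ 174.75.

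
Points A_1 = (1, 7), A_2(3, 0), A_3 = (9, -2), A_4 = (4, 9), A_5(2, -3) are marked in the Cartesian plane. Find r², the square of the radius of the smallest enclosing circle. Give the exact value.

A smallest enclosing disk is always determined by at most three of the input points on its boundary.
The minimum enclosing circle is determined by three boundary points: A_3, A_4, A_5.
Their circumcentre is (195/41, 111/41) with r² = 67525/1681.
The farthest remaining point A_1 is at distance² 54692/1681 ≤ 67525/1681.

67525/1681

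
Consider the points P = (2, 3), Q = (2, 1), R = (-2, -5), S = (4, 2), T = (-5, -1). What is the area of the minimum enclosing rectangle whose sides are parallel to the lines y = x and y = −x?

45.5

In coordinates u = x + y, v = x − y the rectangle is axis-aligned; the map (x,y)→(u,v) scales areas by 2.
u-values: 5, 3, -7, 6, -6; range = 6 − (-7) = 13.
v-values: -1, 1, 3, 2, -4; range = 3 − (-4) = 7.
Area = (13 × 7) / 2 = 45.5.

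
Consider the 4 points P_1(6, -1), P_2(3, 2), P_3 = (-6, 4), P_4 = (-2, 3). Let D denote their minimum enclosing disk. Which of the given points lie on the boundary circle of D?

P_1, P_3

The minimum enclosing circle of a finite set is fixed by two of the points (as a diameter) or three (as a circumcircle).
The farthest pair is P_1–P_3 with squared distance 169. The circle on this segment as diameter has centre (0, 1.5) and r² = 169/4 = 42.25.
Check P_2: distance² to centre = 9.25 ≤ 42.25, so it lies inside.
All remaining points lie in this disk, and no smaller disk contains both endpoints, so this is the minimum enclosing circle.
The points at distance exactly r from the centre are P_1, P_3 — 2 points.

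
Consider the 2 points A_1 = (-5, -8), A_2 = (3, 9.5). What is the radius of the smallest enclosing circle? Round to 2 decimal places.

The smallest circle enclosing two points has them as diameter endpoints.
Centre = midpoint = (-1, 0.75); r² = |A_1A_2|²/4 = 370.25/4 = 92.5625.
r = √(92.5625) ≈ 9.62.

9.62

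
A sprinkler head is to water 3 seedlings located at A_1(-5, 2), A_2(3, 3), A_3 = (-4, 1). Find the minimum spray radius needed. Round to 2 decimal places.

4.03

Side lengths²: A_1A_2² = 65, A_1A_3² = 2, A_2A_3² = 53.
Since A_1A_2² = 65 ≥ 53 + 2 = 55, the angle opposite A_1A_2 is not acute, so the smallest enclosing circle has A_1A_2 as diameter.
Centre = midpoint of A_1A_2 = (-1, 2.5), r² = 65/4 = 16.25.
r = √(16.25) ≈ 4.03.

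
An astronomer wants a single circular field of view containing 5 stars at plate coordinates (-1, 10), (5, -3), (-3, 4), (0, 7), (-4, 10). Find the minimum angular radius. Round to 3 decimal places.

The farthest pair is (5, -3)–(-4, 10) with squared distance 250. The circle on this segment as diameter has centre (0.5, 3.5) and r² = 250/4 = 62.5.
Check (-1, 10): distance² to centre = 44.5 ≤ 62.5, so it lies inside.
All remaining points lie in this disk, and no smaller disk contains both endpoints, so this is the minimum enclosing circle.
r = √(62.5) ≈ 7.906.

7.906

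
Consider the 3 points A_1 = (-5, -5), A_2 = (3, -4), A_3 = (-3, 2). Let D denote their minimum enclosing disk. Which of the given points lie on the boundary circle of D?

A_1, A_2, A_3

Side lengths²: A_1A_2² = 65, A_1A_3² = 53, A_2A_3² = 72.
Since A_2A_3² = 72 < 65 + 53 = 118, the triangle is acute, so the smallest enclosing circle is the circumcircle.
Circumcentre = (-23/18, -41/18), r² = 3445/162.
The points at distance exactly r from the centre are A_1, A_2, A_3 — 3 points.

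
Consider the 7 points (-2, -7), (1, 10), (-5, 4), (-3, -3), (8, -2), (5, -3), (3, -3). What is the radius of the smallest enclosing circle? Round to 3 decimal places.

The minimum enclosing circle of a finite set is fixed by two of the points (as a diameter) or three (as a circumcircle).
The minimum enclosing circle is determined by three boundary points: (-2, -7), (1, 10), (8, -2).
Their circumcentre is (3/62, 87/62) with r² = 143785/1922.
The farthest remaining point (5, -3) is at distance² 84389/1922 ≤ 143785/1922.
r = √(143785/1922) ≈ 8.649.

8.649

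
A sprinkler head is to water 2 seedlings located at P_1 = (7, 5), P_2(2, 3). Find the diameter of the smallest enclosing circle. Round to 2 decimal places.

5.39

The smallest circle enclosing two points has them as diameter endpoints.
Centre = midpoint = (4.5, 4); r² = |P_1P_2|²/4 = 29/4 = 7.25.
Diameter = 2r = 2√(7.25) ≈ 5.39.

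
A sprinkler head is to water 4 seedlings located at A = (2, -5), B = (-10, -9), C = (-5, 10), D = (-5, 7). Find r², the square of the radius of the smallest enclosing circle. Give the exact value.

By Welzl's lemma the MEC is supported by two points (diametrically opposite) or three points (on a circumcircle).
The minimum enclosing circle is determined by three boundary points: A, B, C.
Their circumcentre is (-333/52, 11/52) with r² = 132205/1352.
The farthest remaining point D is at distance² 64969/1352 ≤ 132205/1352.

132205/1352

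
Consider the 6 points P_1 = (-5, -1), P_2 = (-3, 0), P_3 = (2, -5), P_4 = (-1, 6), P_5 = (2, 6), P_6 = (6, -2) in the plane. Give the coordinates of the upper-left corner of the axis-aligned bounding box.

x-range [-5, 6], y-range [-5, 6].
The upper-left corner is (-5, 6).

(-5, 6)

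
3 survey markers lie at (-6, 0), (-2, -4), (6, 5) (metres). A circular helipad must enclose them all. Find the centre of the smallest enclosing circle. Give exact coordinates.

(5/34, 73/34)

Call the three points A, B, C in the order given.
Side lengths²: AB² = 32, AC² = 169, BC² = 145.
Since AC² = 169 < 145 + 32 = 177, the triangle is acute, so the smallest enclosing circle is the circumcircle.
Circumcentre = (5/34, 73/34), r² = 24505/578.
Centre = (5/34, 73/34).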